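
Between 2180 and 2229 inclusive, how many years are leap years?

12

Years divisible by 4: 2180, 2184, …, 2228 — 13 in all.
Of these, 2200 is divisible by 100 but not 400, so not leap.
Leap years: 13 − 1 = 12.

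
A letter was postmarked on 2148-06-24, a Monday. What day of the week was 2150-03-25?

Wednesday

June 2148: 30 − 24 = 6 days remain.
Then 20 full months totalling 608 days.
March 1–25, 2150: 25 days.
Total: 6 + 608 + 25 = 639 days.
639 mod 7 = 2, so 2 days after Monday is Wednesday.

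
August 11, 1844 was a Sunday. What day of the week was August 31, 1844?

Within August 1844: 31 − 11 = 20 days.
20 mod 7 = 6, so 6 days after Sunday is Saturday.

Saturday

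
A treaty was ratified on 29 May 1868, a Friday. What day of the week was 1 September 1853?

Count forward from the earlier date (September 1, 1853) to the later (May 29, 1868):
Day-of-year of September 1, 1853: 244.
Day-of-year of May 29, 1868: 150.
1853 has 365 days, so 365 − 244 = 121 days remain in 1853.
Full years 1854–1867: 11 common + 3 leap = 11×365 + 3×366 = 5113 days.
Total: 121 + 5113 + 150 = 5384 days.
5384 mod 7 = 1, so 1 day before Friday is Thursday.

Thursday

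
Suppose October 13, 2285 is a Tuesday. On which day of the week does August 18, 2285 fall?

Tuesday

Count forward from the earlier date (August 18, 2285) to the later (October 13, 2285):
August 2285: 31 − 18 = 13 days remain.
Then September (30): 30 days.
October 1–13, 2285: 13 days.
Total: 13 + 30 + 13 = 56 days.
56 is a multiple of 7, so August 18, 2285 falls on the same weekday: Tuesday.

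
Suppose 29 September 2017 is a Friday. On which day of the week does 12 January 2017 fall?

Thursday

Count forward from the earlier date (January 12, 2017) to the later (September 29, 2017):
January 2017: 31 − 12 = 19 days remain.
Then February 2017 (28), March (31), April (30), May (31), June (30), July (31), August (31): 28 + 31 + 30 + 31 + 30 + 31 + 31 = 212 days.
September 1–29, 2017: 29 days.
Total: 19 + 212 + 29 = 260 days.
260 mod 7 = 1, so 1 day before Friday is Thursday.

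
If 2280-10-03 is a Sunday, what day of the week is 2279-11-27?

Thursday

Count forward from the earlier date (November 27, 2279) to the later (October 3, 2280):
Day-of-year of November 27, 2279: 331.
Day-of-year of October 3, 2280: 277.
2279 has 365 days, so 365 − 331 = 34 days remain in 2279.
Total: 34 + 277 = 311 days.
311 mod 7 = 3, so 3 days before Sunday is Thursday.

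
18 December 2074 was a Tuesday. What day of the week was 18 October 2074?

Count forward from the earlier date (October 18, 2074) to the later (December 18, 2074):
October 2074: 31 − 18 = 13 days remain.
Then November (30): 30 days.
December 1–18, 2074: 18 days.
Total: 13 + 30 + 18 = 61 days.
61 mod 7 = 5, so 5 days before Tuesday is Thursday.

Thursday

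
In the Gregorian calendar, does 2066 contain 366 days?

No

2066 is not a leap year.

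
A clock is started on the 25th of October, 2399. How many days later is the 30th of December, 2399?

October 2399: 31 − 25 = 6 days remain.
Then November (30): 30 days.
December 1–30, 2399: 30 days.
Total: 6 + 30 + 30 = 66 days.

66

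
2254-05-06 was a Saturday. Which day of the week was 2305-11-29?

Wednesday

Day-of-year of May 6, 2254: 126.
Day-of-year of November 29, 2305: 333.
2254 has 365 days, so 365 − 126 = 239 days remain in 2254.
Full years 2255–2304: 38 common + 12 leap = 38×365 + 12×366 = 18262 days.
Total: 239 + 18262 + 333 = 18834 days.
18834 mod 7 = 4, so 4 days after Saturday is Wednesday.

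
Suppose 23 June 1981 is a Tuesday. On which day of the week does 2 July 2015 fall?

Day-of-year of June 23, 1981: 174.
Day-of-year of July 2, 2015: 183.
1981 has 365 days, so 365 − 174 = 191 days remain in 1981.
Full years 1982–2014: 25 common + 8 leap = 25×365 + 8×366 = 12053 days.
Total: 191 + 12053 + 183 = 12427 days.
12427 mod 7 = 2, so 2 days after Tuesday is Thursday.

Thursday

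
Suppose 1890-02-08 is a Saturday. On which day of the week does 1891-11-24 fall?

Tuesday

February 8, 1890 → February 8, 1891: 365 days.
February 1891: 28 − 8 = 20 days remain (1891 is not a leap year, so February has 28 days).
Then March (31), April (30), May (31), June (30), July (31), August (31), September (30), October (31): 31 + 30 + 31 + 30 + 31 + 31 + 30 + 31 = 245 days.
November 1–24, 1891: 24 days.
Residual: 289 days.
Total: 654 days.
654 mod 7 = 3, so 3 days after Saturday is Tuesday.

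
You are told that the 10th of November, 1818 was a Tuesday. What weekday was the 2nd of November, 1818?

Monday

Count forward from the earlier date (November 2, 1818) to the later (November 10, 1818):
Within November 1818: 10 − 2 = 8 days.
8 mod 7 = 1, so 1 day before Tuesday is Monday.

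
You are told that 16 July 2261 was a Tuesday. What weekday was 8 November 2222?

Count forward from the earlier date (November 8, 2222) to the later (July 16, 2261):
Day-of-year of November 8, 2222: 312.
Day-of-year of July 16, 2261: 197.
2222 has 365 days, so 365 − 312 = 53 days remain in 2222.
Full years 2223–2260: 28 common + 10 leap = 28×365 + 10×366 = 13880 days.
Total: 53 + 13880 + 197 = 14130 days.
14130 mod 7 = 4, so 4 days before Tuesday is Friday.

Friday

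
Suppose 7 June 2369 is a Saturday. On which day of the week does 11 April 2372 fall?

June 7, 2369 → June 7, 2370: 365 days.
June 7, 2370 → June 7, 2371: 365 days.
June 2371: 30 − 7 = 23 days remain.
Then 9 full months totalling 275 days.
April 1–11, 2372: 11 days.
Residual: 309 days.
Total: 1039 days.
1039 mod 7 = 3, so 3 days after Saturday is Tuesday.

Tuesday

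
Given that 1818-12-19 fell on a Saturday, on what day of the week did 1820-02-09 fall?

Day-of-year of December 19, 1818: 353.
Day-of-year of February 9, 1820: 40.
1818 has 365 days, so 365 − 353 = 12 days remain in 1818.
Full years: 1819: 365. Sum = 365.
Total: 12 + 365 + 40 = 417 days.
417 mod 7 = 4, so 4 days after Saturday is Wednesday.

Wednesday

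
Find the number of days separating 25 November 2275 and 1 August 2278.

980

Day-of-year of November 25, 2275: 329.
Day-of-year of August 1, 2278: 213.
2275 has 365 days, so 365 − 329 = 36 days remain in 2275.
Full years: 2276: 366; 2277: 365. Sum = 731.
Total: 36 + 731 + 213 = 980 days.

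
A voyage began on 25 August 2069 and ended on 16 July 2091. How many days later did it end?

Day-of-year of August 25, 2069: 237.
Day-of-year of July 16, 2091: 197.
2069 has 365 days, so 365 − 237 = 128 days remain in 2069.
Full years 2070–2090: 16 common + 5 leap = 16×365 + 5×366 = 7670 days.
Total: 128 + 7670 + 197 = 7995 days.

7995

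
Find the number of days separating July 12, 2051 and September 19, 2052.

July 12, 2051 → July 12, 2052: 366 days (2052 is a leap year).
July 2052: 31 − 12 = 19 days remain.
Then August (31): 31 days.
September 1–19, 2052: 19 days.
Residual: 69 days.
Total: 435 days.

435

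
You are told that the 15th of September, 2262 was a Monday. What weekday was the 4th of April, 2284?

Friday

Day-of-year of September 15, 2262: 258.
Day-of-year of April 4, 2284: 95.
2262 has 365 days, so 365 − 258 = 107 days remain in 2262.
Full years 2263–2283: 16 common + 5 leap = 16×365 + 5×366 = 7670 days.
Total: 107 + 7670 + 95 = 7872 days.
7872 mod 7 = 4, so 4 days after Monday is Friday.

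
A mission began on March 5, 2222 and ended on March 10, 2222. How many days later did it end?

Within March 2222: 10 − 5 = 5 days.

5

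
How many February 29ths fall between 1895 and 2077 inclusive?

45

Years divisible by 4: 1896, 1900, …, 2076 — 46 in all.
Of these, 1900 is divisible by 100 but not 400, so not leap.
2000 is divisible by 400, so still leap.
Leap years: 46 − 1 = 45.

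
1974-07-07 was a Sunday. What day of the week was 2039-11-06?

Day-of-year of July 7, 1974: 188.
Day-of-year of November 6, 2039: 310.
1974 has 365 days, so 365 − 188 = 177 days remain in 1974.
Full years 1975–2038: 48 common + 16 leap = 48×365 + 16×366 = 23376 days.
Total: 177 + 23376 + 310 = 23863 days.
23863 is a multiple of 7, so 2039-11-06 falls on the same weekday: Sunday.

Sunday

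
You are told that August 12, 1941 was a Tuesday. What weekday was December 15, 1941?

Monday

August 1941: 31 − 12 = 19 days remain.
Then September (30), October (31), November (30): 30 + 31 + 30 = 91 days.
December 1–15, 1941: 15 days.
Total: 19 + 91 + 15 = 125 days.
125 mod 7 = 6, so 6 days after Tuesday is Monday.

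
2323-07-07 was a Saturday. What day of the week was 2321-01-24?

Monday

Count forward from the earlier date (January 24, 2321) to the later (July 7, 2323):
Day-of-year of January 24, 2321: 24.
Day-of-year of July 7, 2323: 188.
2321 has 365 days, so 365 − 24 = 341 days remain in 2321.
Full years: 2322: 365. Sum = 365.
Total: 341 + 365 + 188 = 894 days.
894 mod 7 = 5, so 5 days before Saturday is Monday.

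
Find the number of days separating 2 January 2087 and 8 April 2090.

1192

Day-of-year of January 2, 2087: 2.
Day-of-year of April 8, 2090: 98.
2087 has 365 days, so 365 − 2 = 363 days remain in 2087.
Full years: 2088: 366; 2089: 365. Sum = 731.
Total: 363 + 731 + 98 = 1192 days.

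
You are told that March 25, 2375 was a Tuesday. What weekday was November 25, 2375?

Tuesday

March 2375: 31 − 25 = 6 days remain.
Then April (30), May (31), June (30), July (31), August (31), September (30), October (31): 30 + 31 + 30 + 31 + 31 + 30 + 31 = 214 days.
November 1–25, 2375: 25 days.
Total: 6 + 214 + 25 = 245 days.
245 is a multiple of 7, so November 25, 2375 falls on the same weekday: Tuesday.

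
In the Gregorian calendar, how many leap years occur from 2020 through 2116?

Years divisible by 4: 2020, 2024, …, 2116 — 25 in all.
Of these, 2100 is divisible by 100 but not 400, so not leap.
Leap years: 25 − 1 = 24.

24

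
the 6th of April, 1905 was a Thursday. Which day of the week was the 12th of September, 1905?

Tuesday

April 1905: 30 − 6 = 24 days remain.
Then May (31), June (30), July (31), August (31): 31 + 30 + 31 + 31 = 123 days.
September 1–12, 1905: 12 days.
Total: 24 + 123 + 12 = 159 days.
159 mod 7 = 5, so 5 days after Thursday is Tuesday.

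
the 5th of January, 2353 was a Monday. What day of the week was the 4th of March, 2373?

Sunday

From January 5, 2353 to January 5, 2373: 20 years, of which 5 contain a Feb 29 — 15×365 + 5×366 = 7305 days.
January 2373: 31 − 5 = 26 days remain.
Then February 2373 (28): 28 days.
March 1–4, 2373: 4 days.
Residual: 58 days.
Total: 7363 days.
7363 mod 7 = 6, so 6 days after Monday is Sunday.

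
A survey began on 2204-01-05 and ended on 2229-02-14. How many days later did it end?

9172

From January 5, 2204 to January 5, 2229: 25 years, of which 7 contain a Feb 29 — 18×365 + 7×366 = 9132 days.
January 2229: 31 − 5 = 26 days remain.
February 1–14, 2229: 14 days (2229 is not a leap year).
Residual: 40 days.
Total: 9172 days.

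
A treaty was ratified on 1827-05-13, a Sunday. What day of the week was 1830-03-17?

May 13, 1827 → May 13, 1828: 366 days (1828 is a leap year).
May 13, 1828 → May 13, 1829: 365 days.
May 1829: 31 − 13 = 18 days remain.
Then 9 full months totalling 273 days.
March 1–17, 1830: 17 days.
Residual: 308 days.
Total: 1039 days.
1039 mod 7 = 3, so 3 days after Sunday is Wednesday.

Wednesday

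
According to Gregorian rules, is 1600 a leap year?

Yes

1600 is a leap year (divisible by 400).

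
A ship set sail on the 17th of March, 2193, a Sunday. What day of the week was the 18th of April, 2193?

March 2193: 31 − 17 = 14 days remain.
April 1–18, 2193: 18 days.
Total: 14 + 18 = 32 days.
32 mod 7 = 4, so 4 days after Sunday is Thursday.

Thursday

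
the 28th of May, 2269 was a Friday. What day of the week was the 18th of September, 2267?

Wednesday

Count forward from the earlier date (September 18, 2267) to the later (May 28, 2269):
Day-of-year of September 18, 2267: 261.
Day-of-year of May 28, 2269: 148.
2267 has 365 days, so 365 − 261 = 104 days remain in 2267.
Full years: 2268: 366. Sum = 366.
Total: 104 + 366 + 148 = 618 days.
618 mod 7 = 2, so 2 days before Friday is Wednesday.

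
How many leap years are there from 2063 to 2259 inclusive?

47

Years divisible by 4: 2064, 2068, …, 2256 — 49 in all.
Of these, 2100, 2200 are divisible by 100 but not 400, so not leap.
Leap years: 49 − 2 = 47.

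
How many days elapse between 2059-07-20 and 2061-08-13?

755

July 2059: 31 − 20 = 11 days remain.
Then 24 full months totalling 731 days.
August 1–13, 2061: 13 days.
Total: 11 + 731 + 13 = 755 days.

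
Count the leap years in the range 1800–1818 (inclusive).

4

Years divisible by 4 in [1800, 1818]: 1800, 1804, 1808, 1812, 1816.
Of these, 1800 is divisible by 100 but not 400, so not leap.
Leap years: 5 − 1 = 4.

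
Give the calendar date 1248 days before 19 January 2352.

19 August 2348

Count 1248 days before January 19, 2352:
August 19, 2348 → August 19, 2349: 365 days.
August 19, 2349 → August 19, 2350: 365 days.
August 19, 2350 → August 19, 2351: 365 days.
August 2351: 31 − 19 = 12 days remain.
Then September (30), October (31), November (30), December (31): 30 + 31 + 30 + 31 = 122 days.
January 1–19, 2352: 19 days.
Residual: 153 days.
Total: 1248 days.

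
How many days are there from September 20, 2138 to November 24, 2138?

65

September 2138: 30 − 20 = 10 days remain.
Then October (31): 31 days.
November 1–24, 2138: 24 days.
Total: 10 + 31 + 24 = 65 days.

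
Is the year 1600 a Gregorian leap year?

Yes

1600 is a leap year (divisible by 400).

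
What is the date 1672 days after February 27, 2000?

September 25, 2004

Count 1672 days after February 27, 2000:
February 27, 2000 → February 27, 2001: 366 days (2000 is a leap year (divisible by 400)).
February 27, 2001 → February 27, 2002: 365 days.
February 27, 2002 → February 27, 2003: 365 days.
February 27, 2003 → February 27, 2004: 365 days.
February 2004: 29 − 27 = 2 days remain (2004 is a leap year, so February has 29 days).
Then March (31), April (30), May (31), June (30), July (31), August (31): 31 + 30 + 31 + 30 + 31 + 31 = 184 days.
September 1–25, 2004: 25 days.
Residual: 211 days.
Total: 1672 days.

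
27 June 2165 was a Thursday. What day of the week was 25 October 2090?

Count forward from the earlier date (October 25, 2090) to the later (June 27, 2165):
Day-of-year of October 25, 2090: 298.
Day-of-year of June 27, 2165: 178.
2090 has 365 days, so 365 − 298 = 67 days remain in 2090.
Full years 2091–2164: 56 common + 18 leap = 56×365 + 18×366 = 27028 days.
Total: 67 + 27028 + 178 = 27273 days.
27273 mod 7 = 1, so 1 day before Thursday is Wednesday.

Wednesday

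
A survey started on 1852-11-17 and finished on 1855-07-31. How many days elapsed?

986

November 17, 1852 → November 17, 1853: 365 days.
November 17, 1853 → November 17, 1854: 365 days.
November 1854: 30 − 17 = 13 days remain.
Then December (31), January (31), February 1855 (28), March (31), April (30), May (31), June (30): 31 + 31 + 28 + 31 + 30 + 31 + 30 = 212 days.
July 1–31, 1855: 31 days.
Residual: 256 days.
Total: 986 days.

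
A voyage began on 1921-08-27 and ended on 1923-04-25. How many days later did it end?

August 27, 1921 → August 27, 1922: 365 days.
August 1922: 31 − 27 = 4 days remain.
Then September (30), October (31), November (30), December (31), January (31), February 1923 (28), March (31): 30 + 31 + 30 + 31 + 31 + 28 + 31 = 212 days.
April 1–25, 1923: 25 days.
Residual: 241 days.
Total: 606 days.

606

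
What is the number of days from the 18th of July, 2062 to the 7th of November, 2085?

8513

From July 18, 2062 to July 18, 2085: 23 years, of which 6 contain a Feb 29 — 17×365 + 6×366 = 8401 days.
July 2085: 31 − 18 = 13 days remain.
Then August (31), September (30), October (31): 31 + 30 + 31 = 92 days.
November 1–7, 2085: 7 days.
Residual: 112 days.
Total: 8513 days.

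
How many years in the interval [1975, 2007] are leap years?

8

Years divisible by 4 in [1975, 2007]: 1976, 1980, 1984, 1988, 1992, 1996, 2000, 2004.
2000 is divisible by 400, so still leap.
No century exceptions apply. Count: 8.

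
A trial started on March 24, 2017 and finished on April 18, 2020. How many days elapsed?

1121

March 24, 2017 → March 24, 2018: 365 days.
March 24, 2018 → March 24, 2019: 365 days.
March 24, 2019 → March 24, 2020: 366 days (2020 is a leap year).
March 2020: 31 − 24 = 7 days remain.
April 1–18, 2020: 18 days.
Residual: 25 days.
Total: 1121 days.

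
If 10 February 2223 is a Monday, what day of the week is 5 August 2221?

Sunday

Count forward from the earlier date (August 5, 2221) to the later (February 10, 2223):
August 2221: 31 − 5 = 26 days remain.
Then 17 full months totalling 518 days.
February 1–10, 2223: 10 days (2223 is not a leap year).
Total: 26 + 518 + 10 = 554 days.
554 mod 7 = 1, so 1 day before Monday is Sunday.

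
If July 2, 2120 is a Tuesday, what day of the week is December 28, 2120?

Saturday

July 2120: 31 − 2 = 29 days remain.
Then August (31), September (30), October (31), November (30): 31 + 30 + 31 + 30 = 122 days.
December 1–28, 2120: 28 days.
Total: 29 + 122 + 28 = 179 days.
179 mod 7 = 4, so 4 days after Tuesday is Saturday.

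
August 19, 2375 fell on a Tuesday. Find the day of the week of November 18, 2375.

August 2375: 31 − 19 = 12 days remain.
Then September (30), October (31): 30 + 31 = 61 days.
November 1–18, 2375: 18 days.
Total: 12 + 61 + 18 = 91 days.
91 is a multiple of 7, so November 18, 2375 falls on the same weekday: Tuesday.

Tuesday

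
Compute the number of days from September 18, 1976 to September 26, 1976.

Within September 1976: 26 − 18 = 8 days.

8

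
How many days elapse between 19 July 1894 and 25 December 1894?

159

July 1894: 31 − 19 = 12 days remain.
Then August (31), September (30), October (31), November (30): 31 + 30 + 31 + 30 = 122 days.
December 1–25, 1894: 25 days.
Total: 12 + 122 + 25 = 159 days.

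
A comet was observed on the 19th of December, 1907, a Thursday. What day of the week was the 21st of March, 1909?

December 19, 1907 → December 19, 1908: 366 days (1908 is a leap year).
December 1908: 31 − 19 = 12 days remain.
Then January (31), February 1909 (28): 31 + 28 = 59 days.
March 1–21, 1909: 21 days.
Residual: 92 days.
Total: 458 days.
458 mod 7 = 3, so 3 days after Thursday is Sunday.

Sunday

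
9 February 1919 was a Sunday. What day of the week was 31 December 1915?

Friday

Count forward from the earlier date (December 31, 1915) to the later (February 9, 1919):
Day-of-year of December 31, 1915: 365.
Day-of-year of February 9, 1919: 40.
1915 has 365 days, so 365 − 365 = 0 days remain in 1915.
Full years: 1916: 366; 1917: 365; 1918: 365. Sum = 1096.
Total: 0 + 1096 + 40 = 1136 days.
1136 mod 7 = 2, so 2 days before Sunday is Friday.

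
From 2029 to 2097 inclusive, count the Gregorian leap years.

17

Years divisible by 4: 2032, 2036, …, 2096 — 17 in all.
No century exceptions apply. Count: 17.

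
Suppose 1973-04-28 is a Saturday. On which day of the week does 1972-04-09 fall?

Count forward from the earlier date (April 9, 1972) to the later (April 28, 1973):
Day-of-year of April 9, 1972: 100.
Day-of-year of April 28, 1973: 118.
1972 has 366 days, so 366 − 100 = 266 days remain in 1972.
Total: 266 + 118 = 384 days.
384 mod 7 = 6, so 6 days before Saturday is Sunday.

Sunday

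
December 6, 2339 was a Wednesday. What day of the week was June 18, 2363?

From December 6, 2339 to December 6, 2362: 23 years, of which 6 contain a Feb 29 — 17×365 + 6×366 = 8401 days.
December 2362: 31 − 6 = 25 days remain.
Then January (31), February 2363 (28), March (31), April (30), May (31): 31 + 28 + 31 + 30 + 31 = 151 days.
June 1–18, 2363: 18 days.
Residual: 194 days.
Total: 8595 days.
8595 mod 7 = 6, so 6 days after Wednesday is Tuesday.

Tuesday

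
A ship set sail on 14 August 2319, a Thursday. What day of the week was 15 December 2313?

Monday

Count forward from the earlier date (December 15, 2313) to the later (August 14, 2319):
Day-of-year of December 15, 2313: 349.
Day-of-year of August 14, 2319: 226.
2313 has 365 days, so 365 − 349 = 16 days remain in 2313.
Full years: 2314: 365; 2315: 365; 2316: 366; 2317: 365; 2318: 365. Sum = 1826.
Total: 16 + 1826 + 226 = 2068 days.
2068 mod 7 = 3, so 3 days before Thursday is Monday.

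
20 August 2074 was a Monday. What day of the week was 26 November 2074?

August 2074: 31 − 20 = 11 days remain.
Then September (30), October (31): 30 + 31 = 61 days.
November 1–26, 2074: 26 days.
Total: 11 + 61 + 26 = 98 days.
98 is a multiple of 7, so 26 November 2074 falls on the same weekday: Monday.

Monday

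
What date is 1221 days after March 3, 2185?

July 6, 2188

Count 1221 days after March 3, 2185:
Day-of-year of March 3, 2185: 62.
Day-of-year of July 6, 2188: 188.
2185 has 365 days, so 365 − 62 = 303 days remain in 2185.
Full years: 2186: 365; 2187: 365. Sum = 730.
Total: 303 + 730 + 188 = 1221 days.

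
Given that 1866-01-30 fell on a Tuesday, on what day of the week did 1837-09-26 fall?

Count forward from the earlier date (September 26, 1837) to the later (January 30, 1866):
From September 26, 1837 to September 26, 1865: 28 years, of which 7 contain a Feb 29 — 21×365 + 7×366 = 10227 days.
September 1865: 30 − 26 = 4 days remain.
Then October (31), November (30), December (31): 31 + 30 + 31 = 92 days.
January 1–30, 1866: 30 days.
Residual: 126 days.
Total: 10353 days.
10353 is a multiple of 7, so 1837-09-26 falls on the same weekday: Tuesday.

Tuesday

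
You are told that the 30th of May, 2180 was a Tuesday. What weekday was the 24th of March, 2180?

Friday

Count forward from the earlier date (March 24, 2180) to the later (May 30, 2180):
March 2180: 31 − 24 = 7 days remain.
Then April (30): 30 days.
May 1–30, 2180: 30 days.
Total: 7 + 30 + 30 = 67 days.
67 mod 7 = 4, so 4 days before Tuesday is Friday.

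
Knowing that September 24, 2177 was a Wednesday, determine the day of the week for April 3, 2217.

Day-of-year of September 24, 2177: 267.
Day-of-year of April 3, 2217: 93.
2177 has 365 days, so 365 − 267 = 98 days remain in 2177.
Full years 2178–2216: 30 common + 9 leap = 30×365 + 9×366 = 14244 days.
Total: 98 + 14244 + 93 = 14435 days.
14435 mod 7 = 1, so 1 day after Wednesday is Thursday.

Thursday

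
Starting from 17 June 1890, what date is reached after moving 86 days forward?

11 September 1890

Count 86 days after June 17, 1890:
June 1890: 30 − 17 = 13 days remain.
Then July (31), August (31): 31 + 31 = 62 days.
September 1–11, 1890: 11 days.
Total: 13 + 62 + 11 = 86 days.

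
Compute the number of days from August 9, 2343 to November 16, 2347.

1560

Day-of-year of August 9, 2343: 221.
Day-of-year of November 16, 2347: 320.
2343 has 365 days, so 365 − 221 = 144 days remain in 2343.
Full years: 2344: 366; 2345: 365; 2346: 365. Sum = 1096.
Total: 144 + 1096 + 320 = 1560 days.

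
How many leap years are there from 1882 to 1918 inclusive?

Years divisible by 4 in [1882, 1918]: 1884, 1888, 1892, 1896, 1900, 1904, 1908, 1912, 1916.
Of these, 1900 is divisible by 100 but not 400, so not leap.
Leap years: 9 − 1 = 8.

8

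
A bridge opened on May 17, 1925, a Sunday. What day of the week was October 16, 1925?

Friday

May 1925: 31 − 17 = 14 days remain.
Then June (30), July (31), August (31), September (30): 30 + 31 + 31 + 30 = 122 days.
October 1–16, 1925: 16 days.
Total: 14 + 122 + 16 = 152 days.
152 mod 7 = 5, so 5 days after Sunday is Friday.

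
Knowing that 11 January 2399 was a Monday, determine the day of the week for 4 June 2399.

Friday

January 2399: 31 − 11 = 20 days remain.
Then February 2399 (28), March (31), April (30), May (31): 28 + 31 + 30 + 31 = 120 days.
June 1–4, 2399: 4 days.
Total: 20 + 120 + 4 = 144 days.
144 mod 7 = 4, so 4 days after Monday is Friday.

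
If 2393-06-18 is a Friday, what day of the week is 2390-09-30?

Count forward from the earlier date (September 30, 2390) to the later (June 18, 2393):
September 30, 2390 → September 30, 2391: 365 days.
September 30, 2391 → September 30, 2392: 366 days (2392 is a leap year).
September 2392: 30 − 30 = 0 days remain.
Then October (31), November (30), December (31), January (31), February 2393 (28), March (31), April (30), May (31): 31 + 30 + 31 + 31 + 28 + 31 + 30 + 31 = 243 days.
June 1–18, 2393: 18 days.
Residual: 261 days.
Total: 992 days.
992 mod 7 = 5, so 5 days before Friday is Sunday.

Sunday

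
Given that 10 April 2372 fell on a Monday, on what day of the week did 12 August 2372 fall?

Saturday

April 2372: 30 − 10 = 20 days remain.
Then May (31), June (30), July (31): 31 + 30 + 31 = 92 days.
August 1–12, 2372: 12 days.
Total: 20 + 92 + 12 = 124 days.
124 mod 7 = 5, so 5 days after Monday is Saturday.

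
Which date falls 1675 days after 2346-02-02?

2350-09-04

Count 1675 days after February 2, 2346:
February 2, 2346 → February 2, 2347: 365 days.
February 2, 2347 → February 2, 2348: 365 days.
February 2, 2348 → February 2, 2349: 366 days (2348 is a leap year).
February 2, 2349 → February 2, 2350: 365 days.
February 2350: 28 − 2 = 26 days remain (2350 is not a leap year, so February has 28 days).
Then March (31), April (30), May (31), June (30), July (31), August (31): 31 + 30 + 31 + 30 + 31 + 31 = 184 days.
September 1–4, 2350: 4 days.
Residual: 214 days.
Total: 1675 days.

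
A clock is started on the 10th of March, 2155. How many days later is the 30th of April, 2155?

51

March 2155: 31 − 10 = 21 days remain.
April 1–30, 2155: 30 days.
Total: 21 + 30 = 51 days.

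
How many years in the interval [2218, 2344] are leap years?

31

Years divisible by 4: 2220, 2224, …, 2344 — 32 in all.
Of these, 2300 is divisible by 100 but not 400, so not leap.
Leap years: 32 − 1 = 31.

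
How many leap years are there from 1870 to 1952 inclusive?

20

Years divisible by 4: 1872, 1876, …, 1952 — 21 in all.
Of these, 1900 is divisible by 100 but not 400, so not leap.
Leap years: 21 − 1 = 20.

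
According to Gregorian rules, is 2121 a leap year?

2121 is not a leap year.

No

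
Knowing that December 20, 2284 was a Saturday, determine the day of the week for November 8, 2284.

Saturday

Count forward from the earlier date (November 8, 2284) to the later (December 20, 2284):
November 2284: 30 − 8 = 22 days remain.
December 1–20, 2284: 20 days.
Total: 22 + 20 = 42 days.
42 is a multiple of 7, so November 8, 2284 falls on the same weekday: Saturday.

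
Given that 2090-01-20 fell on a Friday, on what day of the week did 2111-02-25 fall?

From January 20, 2090 to January 20, 2111: 21 years, of which 4 contain a Feb 29 — 17×365 + 4×366 = 7669 days.
(2100 is not a leap year (divisible by 100 but not 400).)
January 2111: 31 − 20 = 11 days remain.
February 1–25, 2111: 25 days (2111 is not a leap year).
Residual: 36 days.
Total: 7705 days.
7705 mod 7 = 5, so 5 days after Friday is Wednesday.

Wednesday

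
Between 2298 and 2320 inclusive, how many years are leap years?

Years divisible by 4 in [2298, 2320]: 2300, 2304, 2308, 2312, 2316, 2320.
Of these, 2300 is divisible by 100 but not 400, so not leap.
Leap years: 6 − 1 = 5.

5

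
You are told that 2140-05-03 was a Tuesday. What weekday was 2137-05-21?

Count forward from the earlier date (May 21, 2137) to the later (May 3, 2140):
May 21, 2137 → May 21, 2138: 365 days.
May 21, 2138 → May 21, 2139: 365 days.
May 2139: 31 − 21 = 10 days remain.
Then 11 full months totalling 335 days.
May 1–3, 2140: 3 days.
Residual: 348 days.
Total: 1078 days.
1078 is a multiple of 7, so 2137-05-21 falls on the same weekday: Tuesday.

Tuesday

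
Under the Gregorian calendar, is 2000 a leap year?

Yes

2000 is a leap year (divisible by 400).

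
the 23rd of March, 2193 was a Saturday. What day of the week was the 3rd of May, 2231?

Day-of-year of March 23, 2193: 82.
Day-of-year of May 3, 2231: 123.
2193 has 365 days, so 365 − 82 = 283 days remain in 2193.
Full years 2194–2230: 29 common + 8 leap = 29×365 + 8×366 = 13513 days.
Total: 283 + 13513 + 123 = 13919 days.
13919 mod 7 = 3, so 3 days after Saturday is Tuesday.

Tuesday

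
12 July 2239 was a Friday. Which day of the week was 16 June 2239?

Sunday

Count forward from the earlier date (June 16, 2239) to the later (July 12, 2239):
June 2239: 30 − 16 = 14 days remain.
July 1–12, 2239: 12 days.
Total: 14 + 12 = 26 days.
26 mod 7 = 5, so 5 days before Friday is Sunday.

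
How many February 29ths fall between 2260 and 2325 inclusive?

16

Years divisible by 4: 2260, 2264, …, 2324 — 17 in all.
Of these, 2300 is divisible by 100 but not 400, so not leap.
Leap years: 17 − 1 = 16.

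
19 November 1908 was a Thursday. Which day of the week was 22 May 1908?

Count forward from the earlier date (May 22, 1908) to the later (November 19, 1908):
May 1908: 31 − 22 = 9 days remain.
Then June (30), July (31), August (31), September (30), October (31): 30 + 31 + 31 + 30 + 31 = 153 days.
November 1–19, 1908: 19 days.
Total: 9 + 153 + 19 = 181 days.
181 mod 7 = 6, so 6 days before Thursday is Friday.

Friday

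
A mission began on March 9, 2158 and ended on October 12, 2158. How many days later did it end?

March 2158: 31 − 9 = 22 days remain.
Then April (30), May (31), June (30), July (31), August (31), September (30): 30 + 31 + 30 + 31 + 31 + 30 = 183 days.
October 1–12, 2158: 12 days.
Total: 22 + 183 + 12 = 217 days.

217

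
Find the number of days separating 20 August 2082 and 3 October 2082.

August 2082: 31 − 20 = 11 days remain.
Then September (30): 30 days.
October 1–3, 2082: 3 days.
Total: 11 + 30 + 3 = 44 days.

44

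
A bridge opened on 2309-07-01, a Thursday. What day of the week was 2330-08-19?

Day-of-year of July 1, 2309: 182.
Day-of-year of August 19, 2330: 231.
2309 has 365 days, so 365 − 182 = 183 days remain in 2309.
Full years 2310–2329: 15 common + 5 leap = 15×365 + 5×366 = 7305 days.
Total: 183 + 7305 + 231 = 7719 days.
7719 mod 7 = 5, so 5 days after Thursday is Tuesday.

Tuesday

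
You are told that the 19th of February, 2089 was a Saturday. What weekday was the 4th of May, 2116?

Day-of-year of February 19, 2089: 50.
Day-of-year of May 4, 2116: 125.
2089 has 365 days, so 365 − 50 = 315 days remain in 2089.
Full years 2090–2115: 21 common + 5 leap = 21×365 + 5×366 = 9495 days.
Total: 315 + 9495 + 125 = 9935 days.
9935 mod 7 = 2, so 2 days after Saturday is Monday.

Monday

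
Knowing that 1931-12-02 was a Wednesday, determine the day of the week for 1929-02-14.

Thursday

Count forward from the earlier date (February 14, 1929) to the later (December 2, 1931):
Day-of-year of February 14, 1929: 45.
Day-of-year of December 2, 1931: 336.
1929 has 365 days, so 365 − 45 = 320 days remain in 1929.
Full years: 1930: 365. Sum = 365.
Total: 320 + 365 + 336 = 1021 days.
1021 mod 7 = 6, so 6 days before Wednesday is Thursday.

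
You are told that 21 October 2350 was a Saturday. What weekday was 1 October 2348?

Friday

Count forward from the earlier date (October 1, 2348) to the later (October 21, 2350):
October 1, 2348 → October 1, 2349: 365 days.
October 1, 2349 → October 1, 2350: 365 days.
Within October 2350: 21 − 1 = 20 days.
Total: 750 days.
750 mod 7 = 1, so 1 day before Saturday is Friday.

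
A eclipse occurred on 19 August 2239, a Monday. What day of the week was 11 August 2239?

Count forward from the earlier date (August 11, 2239) to the later (August 19, 2239):
Within August 2239: 19 − 11 = 8 days.
8 mod 7 = 1, so 1 day before Monday is Sunday.

Sunday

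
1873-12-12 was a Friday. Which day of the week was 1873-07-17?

Thursday

Count forward from the earlier date (July 17, 1873) to the later (December 12, 1873):
July 1873: 31 − 17 = 14 days remain.
Then August (31), September (30), October (31), November (30): 31 + 30 + 31 + 30 = 122 days.
December 1–12, 1873: 12 days.
Total: 14 + 122 + 12 = 148 days.
148 mod 7 = 1, so 1 day before Friday is Thursday.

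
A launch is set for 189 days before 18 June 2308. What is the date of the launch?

12 December 2307

Count 189 days before June 18, 2308:
December 2307: 31 − 12 = 19 days remain.
Then January (31), February 2308 (29), March (31), April (30), May (31): 31 + 29 + 31 + 30 + 31 = 152 days.
June 1–18, 2308: 18 days.
Total: 19 + 152 + 18 = 189 days.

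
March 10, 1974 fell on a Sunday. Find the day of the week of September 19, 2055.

Sunday

Day-of-year of March 10, 1974: 69.
Day-of-year of September 19, 2055: 262.
1974 has 365 days, so 365 − 69 = 296 days remain in 1974.
Full years 1975–2054: 60 common + 20 leap = 60×365 + 20×366 = 29220 days.
Total: 296 + 29220 + 262 = 29778 days.
29778 is a multiple of 7, so September 19, 2055 falls on the same weekday: Sunday.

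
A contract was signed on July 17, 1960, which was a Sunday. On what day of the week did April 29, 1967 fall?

Saturday

July 17, 1960 → July 17, 1961: 365 days.
July 17, 1961 → July 17, 1962: 365 days.
July 17, 1962 → July 17, 1963: 365 days.
July 17, 1963 → July 17, 1964: 366 days (1964 is a leap year).
July 17, 1964 → July 17, 1965: 365 days.
July 17, 1965 → July 17, 1966: 365 days.
July 1966: 31 − 17 = 14 days remain.
Then August (31), September (30), October (31), November (30), December (31), January (31), February 1967 (28), March (31): 31 + 30 + 31 + 30 + 31 + 31 + 28 + 31 = 243 days.
April 1–29, 1967: 29 days.
Residual: 286 days.
Total: 2477 days.
2477 mod 7 = 6, so 6 days after Sunday is Saturday.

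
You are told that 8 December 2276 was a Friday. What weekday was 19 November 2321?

Saturday

From December 8, 2276 to December 8, 2320: 44 years, of which 10 contain a Feb 29 — 34×365 + 10×366 = 16070 days.
(2300 is not a leap year (divisible by 100 but not 400).)
December 2320: 31 − 8 = 23 days remain.
Then 10 full months totalling 304 days.
November 1–19, 2321: 19 days.
Residual: 346 days.
Total: 16416 days.
16416 mod 7 = 1, so 1 day after Friday is Saturday.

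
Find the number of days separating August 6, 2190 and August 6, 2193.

1096

Day-of-year of August 6, 2190: 218.
Day-of-year of August 6, 2193: 218.
2190 has 365 days, so 365 − 218 = 147 days remain in 2190.
Full years: 2191: 365; 2192: 366. Sum = 731.
Total: 147 + 731 + 218 = 1096 days.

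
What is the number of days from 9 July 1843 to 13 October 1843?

96

July 1843: 31 − 9 = 22 days remain.
Then August (31), September (30): 31 + 30 = 61 days.
October 1–13, 1843: 13 days.
Total: 22 + 61 + 13 = 96 days.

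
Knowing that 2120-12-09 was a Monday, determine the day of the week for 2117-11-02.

Tuesday

Count forward from the earlier date (November 2, 2117) to the later (December 9, 2120):
Day-of-year of November 2, 2117: 306.
Day-of-year of December 9, 2120: 344.
2117 has 365 days, so 365 − 306 = 59 days remain in 2117.
Full years: 2118: 365; 2119: 365. Sum = 730.
Total: 59 + 730 + 344 = 1133 days.
1133 mod 7 = 6, so 6 days before Monday is Tuesday.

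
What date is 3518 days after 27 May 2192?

14 January 2202

Count 3518 days after May 27, 2192:
From May 27, 2192 to May 27, 2201: 9 years, of which 1 contains a Feb 29 — 8×365 + 1×366 = 3286 days.
(2200 is not a leap year (divisible by 100 but not 400).)
May 2201: 31 − 27 = 4 days remain.
Then June (30), July (31), August (31), September (30), October (31), November (30), December (31): 30 + 31 + 31 + 30 + 31 + 30 + 31 = 214 days.
January 1–14, 2202: 14 days.
Residual: 232 days.
Total: 3518 days.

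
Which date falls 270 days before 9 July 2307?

12 October 2306

Count 270 days before July 9, 2307:
October 2306: 31 − 12 = 19 days remain.
Then November (30), December (31), January (31), February 2307 (28), March (31), April (30), May (31), June (30): 30 + 31 + 31 + 28 + 31 + 30 + 31 + 30 = 242 days.
July 1–9, 2307: 9 days.
Residual: 270 days.
Total: 270 days.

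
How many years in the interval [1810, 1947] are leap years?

Years divisible by 4: 1812, 1816, …, 1944 — 34 in all.
Of these, 1900 is divisible by 100 but not 400, so not leap.
Leap years: 34 − 1 = 33.

33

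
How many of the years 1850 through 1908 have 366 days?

14

Years divisible by 4: 1852, 1856, …, 1908 — 15 in all.
Of these, 1900 is divisible by 100 but not 400, so not leap.
Leap years: 15 − 1 = 14.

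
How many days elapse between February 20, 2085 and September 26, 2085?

218

February 2085: 28 − 20 = 8 days remain (2085 is not a leap year, so February has 28 days).
Then March (31), April (30), May (31), June (30), July (31), August (31): 31 + 30 + 31 + 30 + 31 + 31 = 184 days.
September 1–26, 2085: 26 days.
Total: 8 + 184 + 26 = 218 days.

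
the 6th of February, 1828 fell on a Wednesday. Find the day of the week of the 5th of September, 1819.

Count forward from the earlier date (September 5, 1819) to the later (February 6, 1828):
From September 5, 1819 to September 5, 1827: 8 years, of which 2 contain a Feb 29 — 6×365 + 2×366 = 2922 days.
September 1827: 30 − 5 = 25 days remain.
Then October (31), November (30), December (31), January (31): 31 + 30 + 31 + 31 = 123 days.
February 1–6, 1828: 6 days (1828 is a leap year).
Residual: 154 days.
Total: 3076 days.
3076 mod 7 = 3, so 3 days before Wednesday is Sunday.

Sunday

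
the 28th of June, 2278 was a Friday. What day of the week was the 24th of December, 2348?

Day-of-year of June 28, 2278: 179.
Day-of-year of December 24, 2348: 359.
2278 has 365 days, so 365 − 179 = 186 days remain in 2278.
Full years 2279–2347: 53 common + 16 leap = 53×365 + 16×366 = 25201 days.
Total: 186 + 25201 + 359 = 25746 days.
25746 is a multiple of 7, so the 24th of December, 2348 falls on the same weekday: Friday.

Friday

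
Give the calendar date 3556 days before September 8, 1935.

December 13, 1925

Count 3556 days before September 8, 1935:
From December 13, 1925 to December 13, 1934: 9 years, of which 2 contain a Feb 29 — 7×365 + 2×366 = 3287 days.
December 1934: 31 − 13 = 18 days remain.
Then January (31), February 1935 (28), March (31), April (30), May (31), June (30), July (31), August (31): 31 + 28 + 31 + 30 + 31 + 30 + 31 + 31 = 243 days.
September 1–8, 1935: 8 days.
Residual: 269 days.
Total: 3556 days.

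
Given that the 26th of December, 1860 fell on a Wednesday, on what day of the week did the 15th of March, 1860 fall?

Count forward from the earlier date (March 15, 1860) to the later (December 26, 1860):
March 1860: 31 − 15 = 16 days remain.
Then April (30), May (31), June (30), July (31), August (31), September (30), October (31), November (30): 30 + 31 + 30 + 31 + 31 + 30 + 31 + 30 = 244 days.
December 1–26, 1860: 26 days.
Total: 16 + 244 + 26 = 286 days.
286 mod 7 = 6, so 6 days before Wednesday is Thursday.

Thursday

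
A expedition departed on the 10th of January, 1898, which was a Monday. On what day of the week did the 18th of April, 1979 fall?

Wednesday

Day-of-year of January 10, 1898: 10.
Day-of-year of April 18, 1979: 108.
1898 has 365 days, so 365 − 10 = 355 days remain in 1898.
Full years 1899–1978: 61 common + 19 leap = 61×365 + 19×366 = 29219 days.
Total: 355 + 29219 + 108 = 29682 days.
29682 mod 7 = 2, so 2 days after Monday is Wednesday.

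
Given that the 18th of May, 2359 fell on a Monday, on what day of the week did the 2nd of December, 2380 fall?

From May 18, 2359 to May 18, 2380: 21 years, of which 6 contain a Feb 29 — 15×365 + 6×366 = 7671 days.
May 2380: 31 − 18 = 13 days remain.
Then June (30), July (31), August (31), September (30), October (31), November (30): 30 + 31 + 31 + 30 + 31 + 30 = 183 days.
December 1–2, 2380: 2 days.
Residual: 198 days.
Total: 7869 days.
7869 mod 7 = 1, so 1 day after Monday is Tuesday.

Tuesday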